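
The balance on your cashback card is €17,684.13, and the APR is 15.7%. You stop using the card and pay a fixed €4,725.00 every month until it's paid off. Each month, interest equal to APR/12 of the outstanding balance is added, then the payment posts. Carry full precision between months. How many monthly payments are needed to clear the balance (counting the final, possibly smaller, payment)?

Monthly rate r = 15.7%/12 = 1.30833% = 0.0130833.
Recurrence: B ← B·(1+r) − €4,725.00.
Month 1: interest €231.37; balance after payment €13,190.50.
Month 2: interest €172.58; balance after payment €8,638.07.
Month 3: interest €113.01; balance after payment €4,026.09.
Month 4: interest €52.67; balance after payment €0.00.

4 payments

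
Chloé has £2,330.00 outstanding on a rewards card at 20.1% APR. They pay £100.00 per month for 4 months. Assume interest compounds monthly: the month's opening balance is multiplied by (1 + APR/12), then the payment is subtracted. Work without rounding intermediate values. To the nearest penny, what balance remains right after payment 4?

£2,079.91

Monthly rate r = 20.1%/12 = 1.675% = 0.01675.
Each month: B ← B·(1+r) − £100.00.
Month 1: interest £39.03; balance after payment £2,269.03.
Month 2: interest £38.01; balance after payment £2,207.03.
Month 3: interest £36.97; balance after payment £2,144.00.
Month 4: interest £35.91; balance after payment £2,079.91.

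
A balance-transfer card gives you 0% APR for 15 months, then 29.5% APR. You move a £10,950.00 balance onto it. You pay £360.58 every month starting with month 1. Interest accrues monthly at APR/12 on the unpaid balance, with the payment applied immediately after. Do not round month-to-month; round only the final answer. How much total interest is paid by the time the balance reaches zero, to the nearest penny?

Promo months 1–15 at r₀ = 0%/12 = 0; months 16+ at r₁ = 29.5%/12 = 0.0245833.
After month 15 (no interest yet): B = £10,950.00 − 15·£360.58 = £5,541.30.
Then at r₁ with £360.58/mo: n₂ = −ln(1 − r₁·B/P)/ln(1+r₁) ≈ 19.54 → 20 more payments.
Total paid = 34·£360.58 + £194.75 = £12,454.47; interest = £12,454.47 − £10,950.00 = £1,504.47.

£1,504.47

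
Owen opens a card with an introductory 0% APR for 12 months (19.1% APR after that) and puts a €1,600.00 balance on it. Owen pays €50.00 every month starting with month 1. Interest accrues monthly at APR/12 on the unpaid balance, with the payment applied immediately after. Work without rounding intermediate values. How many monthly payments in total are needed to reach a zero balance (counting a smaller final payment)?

Promo months 1–12 at r₀ = 0%/12 = 0; months 13+ at r₁ = 19.1%/12 = 0.0159167.
After month 12 (no interest yet): B = €1,600.00 − 12·€50.00 = €1,000.00.
Then at r₁ with €50.00/mo: n₂ = −ln(1 − r₁·B/P)/ln(1+r₁) ≈ 24.27 → 25 more payments.

37 months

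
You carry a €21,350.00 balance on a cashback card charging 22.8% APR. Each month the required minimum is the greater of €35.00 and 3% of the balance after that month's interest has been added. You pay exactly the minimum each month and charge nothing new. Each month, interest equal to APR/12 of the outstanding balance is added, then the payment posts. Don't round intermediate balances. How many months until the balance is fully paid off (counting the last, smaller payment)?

304 months

Monthly rate r = 22.8%/12 = 1.9% = 0.019.
While 3% of the post-interest balance exceeds €35.00, each month B ← (B·(1+r))·(1 − 0.03), i.e. B shrinks by the factor (1+r)·0.97 = 0.98843.
This holds for months 1–252. Entering month 253 the balance is €1,137.02; 3% of the post-interest balance is now below €35.00, so the flat €35.00 minimum applies from here.
From month 253 a fixed €35.00 at rate r clears €1,137.02 in 52 more payments. Total: 252 + 52 = 304 months.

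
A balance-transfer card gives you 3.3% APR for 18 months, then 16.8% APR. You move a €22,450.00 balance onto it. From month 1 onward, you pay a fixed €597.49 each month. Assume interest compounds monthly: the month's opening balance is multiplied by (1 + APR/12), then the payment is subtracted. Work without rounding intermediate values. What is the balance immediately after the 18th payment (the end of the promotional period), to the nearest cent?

Promo months 1–18 at r₀ = 3.3%/12 = 0.00275; months 19+ at r₁ = 16.8%/12 = 0.014.
After month 18: iterate B ← B·(1+r₀) − €597.49 for 18 months → €12,577.70.

€12,577.70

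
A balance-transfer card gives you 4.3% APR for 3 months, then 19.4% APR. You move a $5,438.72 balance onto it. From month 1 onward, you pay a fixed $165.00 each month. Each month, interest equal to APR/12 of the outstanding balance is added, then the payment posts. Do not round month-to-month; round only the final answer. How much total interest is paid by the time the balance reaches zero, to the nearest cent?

Promo months 1–3 at r₀ = 4.3%/12 = 0.00358333; months 4+ at r₁ = 19.4%/12 = 0.0161667.
After month 3: iterate B ← B·(1+r₀) − $165.00 for 3 months → $5,000.62.
Then at r₁ with $165.00/mo: n₂ = −ln(1 − r₁·B/P)/ln(1+r₁) ≈ 41.98 → 42 more payments.
Total paid = 44·$165.00 + $161.89 = $7,421.89; interest = $7,421.89 − $5,438.72 = $1,983.17.

$1,983.17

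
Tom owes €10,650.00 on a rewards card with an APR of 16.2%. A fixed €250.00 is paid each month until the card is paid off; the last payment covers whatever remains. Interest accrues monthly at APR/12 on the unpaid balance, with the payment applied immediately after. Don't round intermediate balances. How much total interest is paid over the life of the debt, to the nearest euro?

€5,307

Monthly rate r = 16.2%/12 = 1.35% = 0.0135.
Payoff takes n = ⌈−ln(1 − rB₀/P)/ln(1+r)⌉ = ⌈63.827⌉ = 64 payments; the last is €207.01.
Total paid = 63·€250.00 + €207.01 = €15,957.01.
Total interest = total paid − principal = €15,957.01 − €10,650.00 = €5,307.01.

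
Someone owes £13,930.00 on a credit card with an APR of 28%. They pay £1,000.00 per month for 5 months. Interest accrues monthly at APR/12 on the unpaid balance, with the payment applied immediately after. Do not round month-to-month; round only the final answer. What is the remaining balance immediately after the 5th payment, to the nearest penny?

£10,393.96

Monthly rate r = 28%/12 = 2.33333% = 0.0233333.
Each month: B ← B·(1+r) − £1,000.00.
Month 1: interest £325.03; balance after payment £13,255.03.
Month 2: interest £309.28; balance after payment £12,564.32.
Month 3: interest £293.17; balance after payment £11,857.48.
Month 4: interest £276.67; balance after payment £11,134.16.
Month 5: interest £259.80; balance after payment £10,393.96.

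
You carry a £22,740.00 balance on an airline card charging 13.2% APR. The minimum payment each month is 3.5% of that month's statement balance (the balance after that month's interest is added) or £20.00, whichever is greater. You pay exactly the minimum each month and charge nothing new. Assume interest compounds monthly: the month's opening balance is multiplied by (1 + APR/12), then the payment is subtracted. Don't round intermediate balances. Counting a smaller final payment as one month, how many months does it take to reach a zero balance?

Monthly rate r = 13.2%/12 = 1.1% = 0.011.
While 3.5% of the post-interest balance exceeds £20.00, each month B ← (B·(1+r))·(1 − 0.035), i.e. B shrinks by the factor (1+r)·0.965 = 0.97561.
This holds for months 1–150. Entering month 151 the balance is £560.48; 3.5% of the post-interest balance is now below £20.00, so the flat £20.00 minimum applies from here.
From month 151 a fixed £20.00 at rate r clears £560.48 in 34 more payments. Total: 150 + 34 = 184 months.

184 months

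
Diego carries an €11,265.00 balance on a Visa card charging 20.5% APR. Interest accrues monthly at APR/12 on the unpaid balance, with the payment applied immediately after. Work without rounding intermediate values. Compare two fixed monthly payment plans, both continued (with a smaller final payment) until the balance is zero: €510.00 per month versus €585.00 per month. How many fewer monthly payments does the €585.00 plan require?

Monthly rate r = 20.5%/12 = 1.70833% = 0.0170833.
At €510.00/mo: n = ⌈−ln(1 − rB₀/P)/ln(1+r)⌉ = 28 payments (last €493.94); total interest = total paid − €11,265.00 = €2,998.94.
At €585.00/mo: 24 payments (last €323.57); total interest €2,513.57.
Payments saved = 28 − 24 = 4.

4 fewer payments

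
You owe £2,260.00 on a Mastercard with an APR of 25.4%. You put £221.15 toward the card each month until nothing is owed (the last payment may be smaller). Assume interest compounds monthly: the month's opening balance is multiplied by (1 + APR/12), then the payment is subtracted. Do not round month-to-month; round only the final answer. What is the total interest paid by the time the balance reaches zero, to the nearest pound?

£314

Monthly rate r = 25.4%/12 = 2.11667% = 0.0211667.
Payoff takes n = ⌈−ln(1 − rB₀/P)/ln(1+r)⌉ = ⌈11.637⌉ = 12 payments; the last is £141.35.
Total paid = 11·£221.15 + £141.35 = £2,574.00.
Total interest = total paid − principal = £2,574.00 − £2,260.00 = £314.00.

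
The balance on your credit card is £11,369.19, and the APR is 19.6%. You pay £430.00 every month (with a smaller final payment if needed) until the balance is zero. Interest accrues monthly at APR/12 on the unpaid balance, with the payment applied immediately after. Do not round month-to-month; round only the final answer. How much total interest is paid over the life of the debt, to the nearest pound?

Monthly rate r = 19.6%/12 = 1.63333% = 0.0163333.
Payoff takes n = ⌈−ln(1 − rB₀/P)/ln(1+r)⌉ = ⌈34.897⌉ = 35 payments; the last is £385.91.
Total paid = 34·£430.00 + £385.91 = £15,005.91.
Total interest = total paid − principal = £15,005.91 − £11,369.19 = £3,636.72.

£3,637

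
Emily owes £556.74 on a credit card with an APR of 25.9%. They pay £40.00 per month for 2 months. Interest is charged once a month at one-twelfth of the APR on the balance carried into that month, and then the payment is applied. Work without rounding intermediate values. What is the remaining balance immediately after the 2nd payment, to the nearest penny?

£500.17

Monthly rate r = 25.9%/12 = 2.15833% = 0.0215833.
Each month: B ← B·(1+r) − £40.00.
Month 1: interest £12.02; balance after payment £528.76.
Month 2: interest £11.41; balance after payment £500.17.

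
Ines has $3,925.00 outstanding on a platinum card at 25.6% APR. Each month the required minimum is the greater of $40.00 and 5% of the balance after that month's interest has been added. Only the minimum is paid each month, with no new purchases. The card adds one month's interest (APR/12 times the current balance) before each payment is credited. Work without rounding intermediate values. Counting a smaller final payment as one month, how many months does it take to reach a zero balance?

Monthly rate r = 25.6%/12 = 2.13333% = 0.0213333.
While 5% of the post-interest balance exceeds $40.00, each month B ← (B·(1+r))·(1 − 0.05), i.e. B shrinks by the factor (1+r)·0.95 = 0.97027.
This holds for months 1–54. Entering month 55 the balance is $769.06; 5% of the post-interest balance is now below $40.00, so the flat $40.00 minimum applies from here.
From month 55 a fixed $40.00 at rate r clears $769.06 in 26 more payments. Total: 54 + 26 = 80 months.

80 months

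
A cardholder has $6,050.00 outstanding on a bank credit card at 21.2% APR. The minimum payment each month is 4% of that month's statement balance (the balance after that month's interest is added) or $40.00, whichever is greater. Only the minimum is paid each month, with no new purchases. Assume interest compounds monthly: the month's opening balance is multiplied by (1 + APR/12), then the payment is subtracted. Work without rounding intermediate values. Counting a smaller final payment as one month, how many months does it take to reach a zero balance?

111 months

Monthly rate r = 21.2%/12 = 1.76667% = 0.0176667.
While 4% of the post-interest balance exceeds $40.00, each month B ← (B·(1+r))·(1 − 0.04), i.e. B shrinks by the factor (1+r)·0.96 = 0.97696.
This holds for months 1–78. Entering month 79 the balance is $982.07; 4% of the post-interest balance is now below $40.00, so the flat $40.00 minimum applies from here.
From month 79 a fixed $40.00 at rate r clears $982.07 in 33 more payments. Total: 78 + 33 = 111 months.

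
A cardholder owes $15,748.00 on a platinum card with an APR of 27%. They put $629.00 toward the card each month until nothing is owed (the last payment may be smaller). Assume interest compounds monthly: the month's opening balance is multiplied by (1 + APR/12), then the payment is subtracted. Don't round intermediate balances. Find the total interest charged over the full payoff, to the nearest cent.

Monthly rate r = 27%/12 = 2.25% = 0.0225.
Payoff takes n = ⌈−ln(1 − rB₀/P)/ln(1+r)⌉ = ⌈37.238⌉ = 38 payments; the last is $150.77.
Total paid = 37·$629.00 + $150.77 = $23,423.77.
Total interest = total paid − principal = $23,423.77 − $15,748.00 = $7,675.77.

$7,675.77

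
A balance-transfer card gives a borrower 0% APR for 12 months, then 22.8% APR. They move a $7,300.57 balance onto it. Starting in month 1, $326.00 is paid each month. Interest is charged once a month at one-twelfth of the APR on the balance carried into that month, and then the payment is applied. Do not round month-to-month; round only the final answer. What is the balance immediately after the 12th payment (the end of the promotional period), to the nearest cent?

$3,388.57

Promo months 1–12 at r₀ = 0%/12 = 0; months 13+ at r₁ = 22.8%/12 = 0.019.
After month 12 (no interest yet): B = $7,300.57 − 12·$326.00 = $3,388.57.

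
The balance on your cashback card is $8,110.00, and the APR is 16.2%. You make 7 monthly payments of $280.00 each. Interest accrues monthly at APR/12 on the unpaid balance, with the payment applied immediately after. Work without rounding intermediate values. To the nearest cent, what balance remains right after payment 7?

$6,866.95

Monthly rate r = 16.2%/12 = 1.35% = 0.0135.
Each month: B ← B·(1+r) − $280.00.
Month 1: interest $109.48; balance after payment $7,939.49.
Month 2: interest $107.18; balance after payment $7,766.67.
Month 3: interest $104.85; balance after payment $7,591.52.
Month 4: interest $102.49; balance after payment $7,414.00.
Month 5: interest $100.09; balance after payment $7,234.09.
Month 6: interest $97.66; balance after payment $7,051.75.
Month 7: interest $95.20; balance after payment $6,866.95.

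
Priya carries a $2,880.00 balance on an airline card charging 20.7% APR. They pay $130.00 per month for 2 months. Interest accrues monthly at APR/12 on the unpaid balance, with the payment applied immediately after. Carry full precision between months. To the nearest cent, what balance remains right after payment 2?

Monthly rate r = 20.7%/12 = 1.725% = 0.01725.
Each month: B ← B·(1+r) − $130.00.
Month 1: interest $49.68; balance after payment $2,799.68.
Month 2: interest $48.29; balance after payment $2,717.97.

$2,717.97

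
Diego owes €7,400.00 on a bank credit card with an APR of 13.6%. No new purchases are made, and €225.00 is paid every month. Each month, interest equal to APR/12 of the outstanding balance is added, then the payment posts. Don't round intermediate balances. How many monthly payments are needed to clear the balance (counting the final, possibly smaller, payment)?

Monthly rate r = 13.6%/12 = 1.13333% = 0.0113333.
Recurrence: B ← B·(1+r) − €225.00.
Month 1: interest €83.87; balance after payment €7,258.87.
Month 2: interest €82.27; balance after payment €7,116.13.
Closed form: n = −ln(1 − rB₀/P)/ln(1+r) = −ln(0.62726)/ln(1.01133) ≈ 41.385, so the balance reaches zero during payment 42.

42 payments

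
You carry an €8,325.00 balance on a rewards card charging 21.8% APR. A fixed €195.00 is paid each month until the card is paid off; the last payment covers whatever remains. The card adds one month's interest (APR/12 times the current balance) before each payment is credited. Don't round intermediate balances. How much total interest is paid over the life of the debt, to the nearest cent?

€7,859.16

Monthly rate r = 21.8%/12 = 1.81667% = 0.0181667.
Payoff takes n = ⌈−ln(1 − rB₀/P)/ln(1+r)⌉ = ⌈82.996⌉ = 83 payments; the last is €194.16.
Total paid = 82·€195.00 + €194.16 = €16,184.16.
Total interest = total paid − principal = €16,184.16 − €8,325.00 = €7,859.16.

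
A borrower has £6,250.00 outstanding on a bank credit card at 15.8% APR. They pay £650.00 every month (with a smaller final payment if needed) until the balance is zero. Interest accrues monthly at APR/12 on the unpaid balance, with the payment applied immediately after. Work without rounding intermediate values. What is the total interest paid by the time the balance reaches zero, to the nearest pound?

£477

Monthly rate r = 15.8%/12 = 1.31667% = 0.0131667.
Payoff takes n = ⌈−ln(1 − rB₀/P)/ln(1+r)⌉ = ⌈10.348⌉ = 11 payments; the last is £227.42.
Total paid = 10·£650.00 + £227.42 = £6,727.42.
Total interest = total paid − principal = £6,727.42 − £6,250.00 = £477.42.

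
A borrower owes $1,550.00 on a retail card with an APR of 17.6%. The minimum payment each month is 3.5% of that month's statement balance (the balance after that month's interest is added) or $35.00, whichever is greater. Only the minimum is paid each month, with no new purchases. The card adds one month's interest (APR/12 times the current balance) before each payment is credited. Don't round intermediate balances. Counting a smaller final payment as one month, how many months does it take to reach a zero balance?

59 months

Monthly rate r = 17.6%/12 = 1.46667% = 0.0146667.
While 3.5% of the post-interest balance exceeds $35.00, each month B ← (B·(1+r))·(1 − 0.035), i.e. B shrinks by the factor (1+r)·0.965 = 0.97915.
This holds for months 1–22. Entering month 23 the balance is $975.10; 3.5% of the post-interest balance is now below $35.00, so the flat $35.00 minimum applies from here.
From month 23 a fixed $35.00 at rate r clears $975.10 in 37 more payments. Total: 22 + 37 = 59 months.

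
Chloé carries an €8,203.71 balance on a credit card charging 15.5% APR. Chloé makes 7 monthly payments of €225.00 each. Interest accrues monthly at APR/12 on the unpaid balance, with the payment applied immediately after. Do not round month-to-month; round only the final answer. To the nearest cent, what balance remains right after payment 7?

Monthly rate r = 15.5%/12 = 1.29167% = 0.0129167.
Each month: B ← B·(1+r) − €225.00.
Month 1: interest €105.96; balance after payment €8,084.67.
Month 2: interest €104.43; balance after payment €7,964.10.
Month 3: interest €102.87; balance after payment €7,841.97.
Month 4: interest €101.29; balance after payment €7,718.26.
Month 5: interest €99.69; balance after payment €7,592.96.
Month 6: interest €98.08; balance after payment €7,466.03.
Month 7: interest €96.44; balance after payment €7,337.47.

€7,337.47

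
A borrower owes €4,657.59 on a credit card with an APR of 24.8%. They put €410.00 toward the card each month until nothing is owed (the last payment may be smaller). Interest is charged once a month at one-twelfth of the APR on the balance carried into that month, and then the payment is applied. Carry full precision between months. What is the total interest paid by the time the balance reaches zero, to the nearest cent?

€705.88

Monthly rate r = 24.8%/12 = 2.06667% = 0.0206667.
Payoff takes n = ⌈−ln(1 − rB₀/P)/ln(1+r)⌉ = ⌈13.081⌉ = 14 payments; the last is €33.47.
Total paid = 13·€410.00 + €33.47 = €5,363.47.
Total interest = total paid − principal = €5,363.47 − €4,657.59 = €705.88.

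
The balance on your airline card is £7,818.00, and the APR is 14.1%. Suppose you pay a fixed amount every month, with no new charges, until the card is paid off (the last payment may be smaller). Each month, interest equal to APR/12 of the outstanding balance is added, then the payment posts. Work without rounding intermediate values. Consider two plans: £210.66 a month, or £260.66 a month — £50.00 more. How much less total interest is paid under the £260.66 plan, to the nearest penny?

£634.13

Monthly rate r = 14.1%/12 = 1.175% = 0.01175.
At £210.66/mo: n = ⌈−ln(1 − rB₀/P)/ln(1+r)⌉ = 50 payments (last £7.67); total interest = total paid − £7,818.00 = £2,512.01.
At £260.66/mo: 38 payments (last £51.46); total interest £1,877.88.
Interest saved = £2,512.01 − £1,877.88 = £634.13.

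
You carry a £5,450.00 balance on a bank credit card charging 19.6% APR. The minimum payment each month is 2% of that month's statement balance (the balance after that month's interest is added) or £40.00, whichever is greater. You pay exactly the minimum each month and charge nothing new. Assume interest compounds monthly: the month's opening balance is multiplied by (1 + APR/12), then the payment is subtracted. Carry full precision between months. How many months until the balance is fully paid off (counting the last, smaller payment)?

Monthly rate r = 19.6%/12 = 1.63333% = 0.0163333.
While 2% of the post-interest balance exceeds £40.00, each month B ← (B·(1+r))·(1 − 0.02), i.e. B shrinks by the factor (1+r)·0.98 = 0.99601.
This holds for months 1–255. Entering month 256 the balance is £1,964.58; 2% of the post-interest balance is now below £40.00, so the flat £40.00 minimum applies from here.
From month 256 a fixed £40.00 at rate r clears £1,964.58 in 101 more payments. Total: 255 + 101 = 356 months.

356 months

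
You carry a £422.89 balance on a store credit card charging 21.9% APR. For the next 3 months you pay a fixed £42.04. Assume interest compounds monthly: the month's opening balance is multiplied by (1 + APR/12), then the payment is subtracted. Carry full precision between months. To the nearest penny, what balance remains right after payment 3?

£318.03

Monthly rate r = 21.9%/12 = 1.825% = 0.01825.
Each month: B ← B·(1+r) − £42.04.
Month 1: interest £7.72; balance after payment £388.57.
Month 2: interest £7.09; balance after payment £353.62.
Month 3: interest £6.45; balance after payment £318.03.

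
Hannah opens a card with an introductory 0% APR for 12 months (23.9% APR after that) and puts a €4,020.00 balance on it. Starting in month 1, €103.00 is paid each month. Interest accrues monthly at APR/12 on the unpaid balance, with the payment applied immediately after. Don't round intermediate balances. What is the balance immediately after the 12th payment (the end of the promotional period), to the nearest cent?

Promo months 1–12 at r₀ = 0%/12 = 0; months 13+ at r₁ = 23.9%/12 = 0.0199167.
After month 12 (no interest yet): B = €4,020.00 − 12·€103.00 = €2,784.00.

€2,784.00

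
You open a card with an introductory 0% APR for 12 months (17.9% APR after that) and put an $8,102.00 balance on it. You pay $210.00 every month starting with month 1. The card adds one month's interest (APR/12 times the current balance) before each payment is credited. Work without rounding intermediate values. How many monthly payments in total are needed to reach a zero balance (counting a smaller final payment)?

47 months

Promo months 1–12 at r₀ = 0%/12 = 0; months 13+ at r₁ = 17.9%/12 = 0.0149167.
After month 12 (no interest yet): B = $8,102.00 − 12·$210.00 = $5,582.00.
Then at r₁ with $210.00/mo: n₂ = −ln(1 − r₁·B/P)/ln(1+r₁) ≈ 34.11 → 35 more payments.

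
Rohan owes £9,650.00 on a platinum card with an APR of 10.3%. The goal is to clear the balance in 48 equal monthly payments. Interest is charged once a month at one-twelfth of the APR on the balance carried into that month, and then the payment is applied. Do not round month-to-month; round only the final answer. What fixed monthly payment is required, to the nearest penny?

£246.14

Monthly rate r = 10.3%/12 = 0.858333% = 0.00858333.
Level-payment amortization: P = B₀·r / (1 − (1+r)^(−n)) = 9650.00·0.00858333 / (1 − 1.00858^(−48)).
Denominator 1 − (1+r)^(−48) = 0.336510258.
P = 82.8292 / 0.336510258 ≈ 246.14.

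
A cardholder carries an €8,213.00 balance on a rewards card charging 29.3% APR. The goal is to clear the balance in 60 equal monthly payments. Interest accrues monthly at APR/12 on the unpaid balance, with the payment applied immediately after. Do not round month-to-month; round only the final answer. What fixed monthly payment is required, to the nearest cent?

Monthly rate r = 29.3%/12 = 2.44167% = 0.0244167.
Level-payment amortization: P = B₀·r / (1 − (1+r)^(−n)) = 8213.00·0.0244167 / (1 − 1.02442^(−60)).
Denominator 1 − (1+r)^(−60) = 0.764819199.
P = 200.534 / 0.764819199 ≈ 262.20.

€262.20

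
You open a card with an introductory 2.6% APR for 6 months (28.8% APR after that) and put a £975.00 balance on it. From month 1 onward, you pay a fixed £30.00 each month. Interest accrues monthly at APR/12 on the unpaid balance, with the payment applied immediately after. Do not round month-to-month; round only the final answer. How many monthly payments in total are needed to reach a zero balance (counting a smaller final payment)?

50 payments

Promo months 1–6 at r₀ = 2.6%/12 = 0.00216667; months 7+ at r₁ = 28.8%/12 = 0.024.
After month 6: iterate B ← B·(1+r₀) − £30.00 for 6 months → £806.77.
Then at r₁ with £30.00/mo: n₂ = −ln(1 − r₁·B/P)/ln(1+r₁) ≈ 43.72 → 44 more payments.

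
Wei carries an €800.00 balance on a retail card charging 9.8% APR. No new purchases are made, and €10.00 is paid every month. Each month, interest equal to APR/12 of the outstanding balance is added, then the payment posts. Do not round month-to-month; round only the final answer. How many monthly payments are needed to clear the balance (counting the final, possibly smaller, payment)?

131 months

Monthly rate r = 9.8%/12 = 0.816667% = 0.00816667.
Recurrence: B ← B·(1+r) − €10.00.
Month 1: interest €6.53; balance after payment €796.53.
Month 2: interest €6.51; balance after payment €793.04.
Closed form: n = −ln(1 − rB₀/P)/ln(1+r) = −ln(0.34667)/ln(1.00817) ≈ 130.250, so the balance reaches zero during payment 131.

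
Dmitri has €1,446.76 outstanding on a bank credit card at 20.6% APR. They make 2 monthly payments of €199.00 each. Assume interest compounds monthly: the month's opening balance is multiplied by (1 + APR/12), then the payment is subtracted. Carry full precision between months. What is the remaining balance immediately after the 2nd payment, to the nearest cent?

€1,095.44

Monthly rate r = 20.6%/12 = 1.71667% = 0.0171667.
Each month: B ← B·(1+r) − €199.00.
Month 1: interest €24.84; balance after payment €1,272.60.
Month 2: interest €21.85; balance after payment €1,095.44.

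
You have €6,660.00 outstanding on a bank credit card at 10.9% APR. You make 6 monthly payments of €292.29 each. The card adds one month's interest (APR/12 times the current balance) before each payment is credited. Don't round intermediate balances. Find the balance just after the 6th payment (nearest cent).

Monthly rate r = 10.9%/12 = 0.908333% = 0.00908333.
Each month: B ← B·(1+r) − €292.29.
Month 1: interest €60.50; balance after payment €6,428.20.
Month 2: interest €58.39; balance after payment €6,194.30.
Month 3: interest €56.26; balance after payment €5,958.28.
Month 4: interest €54.12; balance after payment €5,720.11.
Month 5: interest €51.96; balance after payment €5,479.78.
Month 6: interest €49.77; balance after payment €5,237.26.

€5,237.26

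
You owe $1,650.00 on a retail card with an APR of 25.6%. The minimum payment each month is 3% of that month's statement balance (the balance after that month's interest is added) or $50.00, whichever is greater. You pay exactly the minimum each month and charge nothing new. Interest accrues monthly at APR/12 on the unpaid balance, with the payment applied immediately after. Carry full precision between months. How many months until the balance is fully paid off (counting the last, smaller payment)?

58 months

Monthly rate r = 25.6%/12 = 2.13333% = 0.0213333.
While 3% of the post-interest balance exceeds $50.00, each month B ← (B·(1+r))·(1 − 0.03), i.e. B shrinks by the factor (1+r)·0.97 = 0.99069.
This holds for months 1–2. Entering month 3 the balance is $1,619.43; 3% of the post-interest balance is now below $50.00, so the flat $50.00 minimum applies from here.
From month 3 a fixed $50.00 at rate r clears $1,619.43 in 56 more payments. Total: 2 + 56 = 58 months.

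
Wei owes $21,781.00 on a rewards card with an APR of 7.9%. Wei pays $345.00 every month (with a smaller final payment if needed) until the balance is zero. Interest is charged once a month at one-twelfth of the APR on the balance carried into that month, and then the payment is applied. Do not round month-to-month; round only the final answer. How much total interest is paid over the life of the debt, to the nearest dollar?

$6,465

Monthly rate r = 7.9%/12 = 0.658333% = 0.00658333.
Payoff takes n = ⌈−ln(1 − rB₀/P)/ln(1+r)⌉ = ⌈81.871⌉ = 82 payments; the last is $300.59.
Total paid = 81·$345.00 + $300.59 = $28,245.59.
Total interest = total paid − principal = $28,245.59 − $21,781.00 = $6,464.59.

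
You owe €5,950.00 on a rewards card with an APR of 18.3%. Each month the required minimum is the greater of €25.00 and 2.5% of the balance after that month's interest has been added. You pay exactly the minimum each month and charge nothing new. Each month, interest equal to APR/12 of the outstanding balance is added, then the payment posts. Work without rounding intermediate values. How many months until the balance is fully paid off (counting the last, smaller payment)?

Monthly rate r = 18.3%/12 = 1.525% = 0.01525.
While 2.5% of the post-interest balance exceeds €25.00, each month B ← (B·(1+r))·(1 − 0.025), i.e. B shrinks by the factor (1+r)·0.975 = 0.98987.
This holds for months 1–177. Entering month 178 the balance is €981.19; 2.5% of the post-interest balance is now below €25.00, so the flat €25.00 minimum applies from here.
From month 178 a fixed €25.00 at rate r clears €981.19 in 61 more payments. Total: 177 + 61 = 238 months.

238 months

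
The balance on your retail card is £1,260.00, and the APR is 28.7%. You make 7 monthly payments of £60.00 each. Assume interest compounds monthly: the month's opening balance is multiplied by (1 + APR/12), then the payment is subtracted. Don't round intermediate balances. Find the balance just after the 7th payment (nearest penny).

Monthly rate r = 28.7%/12 = 2.39167% = 0.0239167.
Each month: B ← B·(1+r) − £60.00.
Month 1: interest £30.13; balance after payment £1,230.13.
Month 2: interest £29.42; balance after payment £1,199.56.
Month 3: interest £28.69; balance after payment £1,168.25.
Month 4: interest £27.94; balance after payment £1,136.19.
Month 5: interest £27.17; balance after payment £1,103.36.
Month 6: interest £26.39; balance after payment £1,069.75.
Month 7: interest £25.58; balance after payment £1,035.33.

£1,035.33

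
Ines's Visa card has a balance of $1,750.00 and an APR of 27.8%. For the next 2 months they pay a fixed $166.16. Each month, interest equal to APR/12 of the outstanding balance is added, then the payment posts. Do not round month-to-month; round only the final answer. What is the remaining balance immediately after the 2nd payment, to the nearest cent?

Monthly rate r = 27.8%/12 = 2.31667% = 0.0231667.
Each month: B ← B·(1+r) − $166.16.
Month 1: interest $40.54; balance after payment $1,624.38.
Month 2: interest $37.63; balance after payment $1,495.85.

$1,495.85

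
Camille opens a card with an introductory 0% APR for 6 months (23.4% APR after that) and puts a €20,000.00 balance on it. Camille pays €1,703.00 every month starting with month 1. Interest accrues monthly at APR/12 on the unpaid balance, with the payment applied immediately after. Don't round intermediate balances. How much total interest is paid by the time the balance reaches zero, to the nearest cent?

€695.45

Promo months 1–6 at r₀ = 0%/12 = 0; months 7+ at r₁ = 23.4%/12 = 0.0195.
After month 6 (no interest yet): B = €20,000.00 − 6·€1,703.00 = €9,782.00.
Then at r₁ with €1,703.00/mo: n₂ = −ln(1 − r₁·B/P)/ln(1+r₁) ≈ 6.15 → 7 more payments.
Total paid = 12·€1,703.00 + €259.45 = €20,695.45; interest = €20,695.45 − €20,000.00 = €695.45.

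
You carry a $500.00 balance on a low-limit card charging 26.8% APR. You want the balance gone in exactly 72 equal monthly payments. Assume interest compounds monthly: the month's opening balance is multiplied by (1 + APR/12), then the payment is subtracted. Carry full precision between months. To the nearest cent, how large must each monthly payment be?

$14.03

Monthly rate r = 26.8%/12 = 2.23333% = 0.0223333.
Level-payment amortization: P = B₀·r / (1 − (1+r)^(−n)) = 500.00·0.0223333 / (1 − 1.02233^(−72)).
Denominator 1 − (1+r)^(−72) = 0.796136973.
P = 11.1667 / 0.796136973 ≈ 14.03.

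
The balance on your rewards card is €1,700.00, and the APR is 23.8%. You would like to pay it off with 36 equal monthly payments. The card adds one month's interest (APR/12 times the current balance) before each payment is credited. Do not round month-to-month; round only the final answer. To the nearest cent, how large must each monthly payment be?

€66.52

Monthly rate r = 23.8%/12 = 1.98333% = 0.0198333.
Level-payment amortization: P = B₀·r / (1 − (1+r)^(−n)) = 1700.00·0.0198333 / (1 − 1.01983^(−36)).
Denominator 1 − (1+r)^(−36) = 0.506884449.
P = 33.7167 / 0.506884449 ≈ 66.52.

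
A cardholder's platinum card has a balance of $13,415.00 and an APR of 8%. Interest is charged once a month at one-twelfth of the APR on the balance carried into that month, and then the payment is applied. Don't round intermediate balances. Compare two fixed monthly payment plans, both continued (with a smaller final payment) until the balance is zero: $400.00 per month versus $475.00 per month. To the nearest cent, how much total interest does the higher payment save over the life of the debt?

$321.96

Monthly rate r = 8%/12 = 0.666667% = 0.00666667.
At $400.00/mo: n = ⌈−ln(1 − rB₀/P)/ln(1+r)⌉ = 39 payments (last $34.62); total interest = total paid − $13,415.00 = $1,819.62.
At $475.00/mo: 32 payments (last $187.66); total interest $1,497.66.
Interest saved = $1,819.62 − $1,497.66 = $321.96.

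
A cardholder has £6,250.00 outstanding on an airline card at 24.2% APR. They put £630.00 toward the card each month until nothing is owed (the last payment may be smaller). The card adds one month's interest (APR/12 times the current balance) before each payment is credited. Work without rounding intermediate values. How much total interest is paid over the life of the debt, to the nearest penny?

Monthly rate r = 24.2%/12 = 2.01667% = 0.0201667.
Payoff takes n = ⌈−ln(1 − rB₀/P)/ln(1+r)⌉ = ⌈11.180⌉ = 12 payments; the last is £114.53.
Total paid = 11·£630.00 + £114.53 = £7,044.53.
Total interest = total paid − principal = £7,044.53 − £6,250.00 = £794.53.

£794.53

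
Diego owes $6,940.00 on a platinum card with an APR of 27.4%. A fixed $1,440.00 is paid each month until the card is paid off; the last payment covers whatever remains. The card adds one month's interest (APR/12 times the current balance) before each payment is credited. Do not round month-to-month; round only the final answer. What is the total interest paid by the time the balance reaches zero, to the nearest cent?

$498.26

Monthly rate r = 27.4%/12 = 2.28333% = 0.0228333.
Payoff takes n = ⌈−ln(1 − rB₀/P)/ln(1+r)⌉ = ⌈5.164⌉ = 6 payments; the last is $238.26.
Total paid = 5·$1,440.00 + $238.26 = $7,438.26.
Total interest = total paid − principal = $7,438.26 − $6,940.00 = $498.26.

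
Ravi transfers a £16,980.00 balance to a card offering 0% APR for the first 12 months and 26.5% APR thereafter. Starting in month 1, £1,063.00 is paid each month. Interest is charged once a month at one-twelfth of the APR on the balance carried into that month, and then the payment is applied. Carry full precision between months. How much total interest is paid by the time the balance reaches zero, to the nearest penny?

Promo months 1–12 at r₀ = 0%/12 = 0; months 13+ at r₁ = 26.5%/12 = 0.0220833.
After month 12 (no interest yet): B = £16,980.00 − 12·£1,063.00 = £4,224.00.
Then at r₁ with £1,063.00/mo: n₂ = −ln(1 − r₁·B/P)/ln(1+r₁) ≈ 4.20 → 5 more payments.
Total paid = 16·£1,063.00 + £219.47 = £17,227.47; interest = £17,227.47 − £16,980.00 = £247.47.

£247.47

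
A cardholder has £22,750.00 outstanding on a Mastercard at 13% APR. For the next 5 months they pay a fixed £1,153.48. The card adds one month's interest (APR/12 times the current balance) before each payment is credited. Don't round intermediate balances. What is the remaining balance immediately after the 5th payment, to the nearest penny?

£18,115.56

Monthly rate r = 13%/12 = 1.08333% = 0.0108333.
Each month: B ← B·(1+r) − £1,153.48.
Month 1: interest £246.46; balance after payment £21,842.98.
Month 2: interest £236.63; balance after payment £20,926.13.
Month 3: interest £226.70; balance after payment £19,999.35.
Month 4: interest £216.66; balance after payment £19,062.53.
Month 5: interest £206.51; balance after payment £18,115.56.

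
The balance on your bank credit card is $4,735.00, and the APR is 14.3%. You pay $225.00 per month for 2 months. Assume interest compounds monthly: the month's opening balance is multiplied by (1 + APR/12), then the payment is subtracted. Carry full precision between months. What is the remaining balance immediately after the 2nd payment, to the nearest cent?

$4,395.84

Monthly rate r = 14.3%/12 = 1.19167% = 0.0119167.
Each month: B ← B·(1+r) − $225.00.
Month 1: interest $56.43; balance after payment $4,566.43.
Month 2: interest $54.42; balance after payment $4,395.84.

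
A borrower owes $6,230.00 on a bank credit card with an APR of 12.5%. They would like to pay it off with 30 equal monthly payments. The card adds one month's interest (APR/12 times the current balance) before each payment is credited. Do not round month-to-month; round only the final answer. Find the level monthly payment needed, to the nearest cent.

$242.87

Monthly rate r = 12.5%/12 = 1.04167% = 0.0104167.
Level-payment amortization: P = B₀·r / (1 − (1+r)^(−n)) = 6230.00·0.0104167 / (1 − 1.01042^(−30)).
Denominator 1 − (1+r)^(−30) = 0.267200839.
P = 64.8958 / 0.267200839 ≈ 242.87.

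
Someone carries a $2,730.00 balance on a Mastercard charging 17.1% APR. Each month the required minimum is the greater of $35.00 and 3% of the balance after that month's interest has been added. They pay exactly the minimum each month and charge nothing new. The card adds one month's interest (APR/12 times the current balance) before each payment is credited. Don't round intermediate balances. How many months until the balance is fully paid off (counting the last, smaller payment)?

98 months

Monthly rate r = 17.1%/12 = 1.425% = 0.01425.
While 3% of the post-interest balance exceeds $35.00, each month B ← (B·(1+r))·(1 − 0.03), i.e. B shrinks by the factor (1+r)·0.97 = 0.98382.
This holds for months 1–53. Entering month 54 the balance is $1,150.14; 3% of the post-interest balance is now below $35.00, so the flat $35.00 minimum applies from here.
From month 54 a fixed $35.00 at rate r clears $1,150.14 in 45 more payments. Total: 53 + 45 = 98 months.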